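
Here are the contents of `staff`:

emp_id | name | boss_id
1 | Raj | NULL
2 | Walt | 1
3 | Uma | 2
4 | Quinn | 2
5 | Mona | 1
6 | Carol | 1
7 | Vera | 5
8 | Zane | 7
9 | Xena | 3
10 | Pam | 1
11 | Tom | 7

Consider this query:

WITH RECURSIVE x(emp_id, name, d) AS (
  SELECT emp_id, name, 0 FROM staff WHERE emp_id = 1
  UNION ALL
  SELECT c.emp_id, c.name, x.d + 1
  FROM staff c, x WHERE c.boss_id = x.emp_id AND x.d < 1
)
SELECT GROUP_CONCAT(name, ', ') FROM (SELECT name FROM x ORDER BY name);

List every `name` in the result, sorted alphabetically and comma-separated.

Carol, Mona, Pam, Raj, Walt

Base: emp_id=1 (Raj) at d 0.
Iteration 1: rows with boss_id in {1} -> Walt (id 2, d 1), Mona (id 5, d 1), Carol (id 6, d 1), Pam (id 10, d 1).
Iteration 2: d < 1 fails for all current rows; recursion stops.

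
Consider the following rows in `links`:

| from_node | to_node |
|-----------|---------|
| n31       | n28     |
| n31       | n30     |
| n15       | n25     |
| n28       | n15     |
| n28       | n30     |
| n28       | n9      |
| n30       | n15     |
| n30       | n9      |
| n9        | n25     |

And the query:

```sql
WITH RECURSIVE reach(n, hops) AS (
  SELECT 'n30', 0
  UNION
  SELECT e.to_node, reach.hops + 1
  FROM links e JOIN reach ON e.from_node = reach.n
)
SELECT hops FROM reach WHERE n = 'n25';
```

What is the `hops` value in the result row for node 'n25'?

2

Base: (n30, hops=0).
Iteration 1: edges from {n30} -> (n15, hops=1), (n9, hops=1).
Iteration 2: edges from {n15,n9} -> (n25, hops=2). [UNION drops 1 duplicate row(s)]
Iteration 3: no outgoing edges from {n25}; recursion stops.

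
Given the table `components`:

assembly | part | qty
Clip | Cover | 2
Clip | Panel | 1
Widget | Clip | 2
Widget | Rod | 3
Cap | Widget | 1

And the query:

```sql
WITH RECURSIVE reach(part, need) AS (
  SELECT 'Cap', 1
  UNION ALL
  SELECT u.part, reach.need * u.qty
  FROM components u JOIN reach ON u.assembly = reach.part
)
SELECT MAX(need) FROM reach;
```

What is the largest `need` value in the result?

4

Base: (Cap, need=1).
Iteration 1: components of {Cap} -> Widget = 1*1 = 1.
Iteration 2: components of {Widget} -> Clip = 1*2 = 2, Rod = 1*3 = 3.
Iteration 3: components of {Clip,Rod} -> Cover = 2*2 = 4, Panel = 2*1 = 2.
Iteration 4: no further components; recursion stops.
need values: 1, 1, 2, 3, 4, 2; the maximum is 4.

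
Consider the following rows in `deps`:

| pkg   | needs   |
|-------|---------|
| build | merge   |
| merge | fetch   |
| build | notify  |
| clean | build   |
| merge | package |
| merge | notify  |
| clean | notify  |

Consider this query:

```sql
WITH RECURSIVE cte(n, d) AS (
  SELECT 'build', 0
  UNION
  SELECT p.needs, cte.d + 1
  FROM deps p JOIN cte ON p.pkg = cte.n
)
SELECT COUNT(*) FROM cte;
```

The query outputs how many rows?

6

Base: (build, d=0).
Iteration 1: edges from {build} -> (merge, d=1), (notify, d=1).
Iteration 2: edges from {merge,notify} -> (fetch, d=2), (notify, d=2), (package, d=2).
Iteration 3: no outgoing edges from {fetch,notify,package}; recursion stops.
Total rows emitted: 6.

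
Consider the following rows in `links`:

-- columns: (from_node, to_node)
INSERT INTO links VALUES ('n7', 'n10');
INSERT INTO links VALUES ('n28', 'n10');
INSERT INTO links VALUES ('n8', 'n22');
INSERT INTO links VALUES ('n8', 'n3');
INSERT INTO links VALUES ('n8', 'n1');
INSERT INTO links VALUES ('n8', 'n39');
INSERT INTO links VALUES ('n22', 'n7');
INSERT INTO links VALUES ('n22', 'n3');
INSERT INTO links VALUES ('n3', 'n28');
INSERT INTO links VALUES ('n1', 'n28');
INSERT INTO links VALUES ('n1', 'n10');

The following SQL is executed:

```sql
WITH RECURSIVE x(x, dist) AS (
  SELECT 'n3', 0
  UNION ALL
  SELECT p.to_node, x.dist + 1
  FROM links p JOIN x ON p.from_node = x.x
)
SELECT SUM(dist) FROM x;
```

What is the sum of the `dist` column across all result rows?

Base: (n3, dist=0).
Iteration 1: edges from {n3} -> (n28, dist=1).
Iteration 2: edges from {n28} -> (n10, dist=2).
Iteration 3: no outgoing edges from {n10}; recursion stops.
SUM(dist) = 0 + 1 + 2 = 3.

3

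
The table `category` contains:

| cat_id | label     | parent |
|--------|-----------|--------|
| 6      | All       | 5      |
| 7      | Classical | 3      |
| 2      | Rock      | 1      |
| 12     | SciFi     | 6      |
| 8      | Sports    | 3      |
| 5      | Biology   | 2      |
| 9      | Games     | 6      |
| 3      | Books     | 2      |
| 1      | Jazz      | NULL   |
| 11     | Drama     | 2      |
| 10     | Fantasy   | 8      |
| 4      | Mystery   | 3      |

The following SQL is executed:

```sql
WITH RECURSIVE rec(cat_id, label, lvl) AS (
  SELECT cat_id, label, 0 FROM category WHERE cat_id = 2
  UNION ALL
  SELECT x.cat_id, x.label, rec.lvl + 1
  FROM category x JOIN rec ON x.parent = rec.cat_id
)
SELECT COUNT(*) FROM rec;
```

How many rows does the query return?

Base: cat_id=2 (Rock) at lvl 0.
Iteration 1: rows with parent in {2} -> Books (id 3, lvl 1), Biology (id 5, lvl 1), Drama (id 11, lvl 1).
Iteration 2: rows with parent in {3,5,11} -> Mystery (id 4, lvl 2), All (id 6, lvl 2), Classical (id 7, lvl 2), Sports (id 8, lvl 2).
Iteration 3: rows with parent in {4,6,7,8} -> Games (id 9, lvl 3), Fantasy (id 10, lvl 3), SciFi (id 12, lvl 3).
Iteration 4: no rows with parent in {9,10,12}; recursion stops.
Total rows emitted: 11.

11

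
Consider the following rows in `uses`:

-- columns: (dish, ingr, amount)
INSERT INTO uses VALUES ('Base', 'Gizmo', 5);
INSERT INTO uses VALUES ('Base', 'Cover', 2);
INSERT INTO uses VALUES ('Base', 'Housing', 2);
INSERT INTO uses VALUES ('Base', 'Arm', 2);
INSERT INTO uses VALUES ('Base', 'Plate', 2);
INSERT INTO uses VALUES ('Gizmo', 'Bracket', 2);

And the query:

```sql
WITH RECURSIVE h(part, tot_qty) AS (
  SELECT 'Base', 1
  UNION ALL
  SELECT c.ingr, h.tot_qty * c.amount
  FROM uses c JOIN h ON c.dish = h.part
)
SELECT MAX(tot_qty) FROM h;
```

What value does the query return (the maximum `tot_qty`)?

10

Base: (Base, tot_qty=1).
Iteration 1: components of {Base} -> Arm = 1*2 = 2, Cover = 1*2 = 2, Gizmo = 1*5 = 5, Housing = 1*2 = 2, Plate = 1*2 = 2.
Iteration 2: components of {Arm,Cover,Gizmo,Housing,Plate} -> Bracket = 5*2 = 10.
Iteration 3: no further components; recursion stops.
tot_qty values: 1, 2, 2, 5, 2, 2, 10; the maximum is 10.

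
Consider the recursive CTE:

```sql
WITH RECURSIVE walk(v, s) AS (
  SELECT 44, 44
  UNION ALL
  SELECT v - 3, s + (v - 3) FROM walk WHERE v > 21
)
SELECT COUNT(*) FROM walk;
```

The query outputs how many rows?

9

Base: v=44, s=44.
Iteration 1: 44 > 21 holds -> v = 44 - 3 = 41, s = 44 + 41 = 85.
Iteration 2: 41 > 21 holds -> v = 41 - 3 = 38, s = 85 + 38 = 123.
Iteration 3: 38 > 21 holds -> v = 38 - 3 = 35, s = 123 + 35 = 158.
Iteration 4: 35 > 21 holds -> v = 35 - 3 = 32, s = 158 + 32 = 190.
Iteration 5: 32 > 21 holds -> v = 32 - 3 = 29, s = 190 + 29 = 219.
Iteration 6: 29 > 21 holds -> v = 29 - 3 = 26, s = 219 + 26 = 245.
Iteration 7: 26 > 21 holds -> v = 26 - 3 = 23, s = 245 + 23 = 268.
Iteration 8: 23 > 21 holds -> v = 23 - 3 = 20, s = 268 + 20 = 288.
Iteration 9: 20 > 21 fails; recursion stops.
Total rows emitted: 9.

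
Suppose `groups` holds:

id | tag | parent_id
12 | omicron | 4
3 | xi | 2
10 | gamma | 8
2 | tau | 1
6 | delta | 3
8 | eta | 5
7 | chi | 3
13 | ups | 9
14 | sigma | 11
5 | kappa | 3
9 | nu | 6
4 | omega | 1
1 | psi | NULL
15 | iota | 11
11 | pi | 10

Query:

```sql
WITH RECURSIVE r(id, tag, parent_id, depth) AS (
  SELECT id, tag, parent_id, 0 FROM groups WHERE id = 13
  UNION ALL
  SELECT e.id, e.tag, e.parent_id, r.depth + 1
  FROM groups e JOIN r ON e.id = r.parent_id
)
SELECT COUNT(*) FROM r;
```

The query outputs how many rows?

6

Base: id=13 (ups), parent_id=9, depth 0.
Iteration 1: join on id=9 -> nu (id 9, parent_id=6, depth 1).
Iteration 2: join on id=6 -> delta (id 6, parent_id=3, depth 2).
Iteration 3: join on id=3 -> xi (id 3, parent_id=2, depth 3).
Iteration 4: join on id=2 -> tau (id 2, parent_id=1, depth 4).
Iteration 5: join on id=1 -> psi (id 1, parent_id=NULL, depth 5).
Iteration 6: parent_id is NULL; no match; recursion stops.
Total rows emitted: 6.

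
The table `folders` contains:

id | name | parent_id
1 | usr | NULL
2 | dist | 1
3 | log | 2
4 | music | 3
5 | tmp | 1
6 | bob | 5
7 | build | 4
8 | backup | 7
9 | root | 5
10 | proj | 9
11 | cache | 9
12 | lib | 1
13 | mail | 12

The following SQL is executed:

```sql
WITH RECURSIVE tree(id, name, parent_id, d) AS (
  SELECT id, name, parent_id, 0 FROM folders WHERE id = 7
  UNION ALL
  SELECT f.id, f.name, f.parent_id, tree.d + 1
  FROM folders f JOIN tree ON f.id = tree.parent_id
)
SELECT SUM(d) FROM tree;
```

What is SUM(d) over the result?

Base: id=7 (build), parent_id=4, d 0.
Iteration 1: join on id=4 -> music (id 4, parent_id=3, d 1).
Iteration 2: join on id=3 -> log (id 3, parent_id=2, d 2).
Iteration 3: join on id=2 -> dist (id 2, parent_id=1, d 3).
Iteration 4: join on id=1 -> usr (id 1, parent_id=NULL, d 4).
Iteration 5: parent_id is NULL; no match; recursion stops.
SUM(d) = 0 + 1 + 2 + 3 + 4 = 10.

10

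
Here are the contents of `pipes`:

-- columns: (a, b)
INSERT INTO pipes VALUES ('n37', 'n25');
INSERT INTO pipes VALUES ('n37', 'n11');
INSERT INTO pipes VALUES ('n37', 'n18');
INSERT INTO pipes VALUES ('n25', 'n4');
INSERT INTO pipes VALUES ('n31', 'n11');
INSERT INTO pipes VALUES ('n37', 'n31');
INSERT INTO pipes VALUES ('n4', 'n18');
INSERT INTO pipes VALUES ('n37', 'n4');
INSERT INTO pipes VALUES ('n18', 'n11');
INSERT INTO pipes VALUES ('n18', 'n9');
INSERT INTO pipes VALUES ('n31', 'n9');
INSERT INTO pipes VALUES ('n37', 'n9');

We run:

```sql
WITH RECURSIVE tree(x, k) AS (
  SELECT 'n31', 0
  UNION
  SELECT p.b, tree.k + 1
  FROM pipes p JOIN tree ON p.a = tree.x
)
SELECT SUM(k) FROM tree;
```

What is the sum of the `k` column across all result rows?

Base: (n31, k=0).
Iteration 1: edges from {n31} -> (n11, k=1), (n9, k=1).
Iteration 2: no outgoing edges from {n11,n9}; recursion stops.
SUM(k) = 0 + 1 + 1 = 2.

2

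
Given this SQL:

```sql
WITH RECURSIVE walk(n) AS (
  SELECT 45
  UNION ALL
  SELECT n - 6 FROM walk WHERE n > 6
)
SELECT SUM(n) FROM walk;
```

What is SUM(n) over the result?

Base: n=45.
Iteration 1: 45 > 6 holds -> n = 45 - 6 = 39.
Iteration 2: 39 > 6 holds -> n = 39 - 6 = 33.
Iteration 3: 33 > 6 holds -> n = 33 - 6 = 27.
Iteration 4: 27 > 6 holds -> n = 27 - 6 = 21.
Iteration 5: 21 > 6 holds -> n = 21 - 6 = 15.
Iteration 6: 15 > 6 holds -> n = 15 - 6 = 9.
Iteration 7: 9 > 6 holds -> n = 9 - 6 = 3.
Iteration 8: 3 > 6 fails; recursion stops.
SUM(n) = 45 + 39 + 33 + 27 + 21 + 15 + 9 + 3 = 192.

192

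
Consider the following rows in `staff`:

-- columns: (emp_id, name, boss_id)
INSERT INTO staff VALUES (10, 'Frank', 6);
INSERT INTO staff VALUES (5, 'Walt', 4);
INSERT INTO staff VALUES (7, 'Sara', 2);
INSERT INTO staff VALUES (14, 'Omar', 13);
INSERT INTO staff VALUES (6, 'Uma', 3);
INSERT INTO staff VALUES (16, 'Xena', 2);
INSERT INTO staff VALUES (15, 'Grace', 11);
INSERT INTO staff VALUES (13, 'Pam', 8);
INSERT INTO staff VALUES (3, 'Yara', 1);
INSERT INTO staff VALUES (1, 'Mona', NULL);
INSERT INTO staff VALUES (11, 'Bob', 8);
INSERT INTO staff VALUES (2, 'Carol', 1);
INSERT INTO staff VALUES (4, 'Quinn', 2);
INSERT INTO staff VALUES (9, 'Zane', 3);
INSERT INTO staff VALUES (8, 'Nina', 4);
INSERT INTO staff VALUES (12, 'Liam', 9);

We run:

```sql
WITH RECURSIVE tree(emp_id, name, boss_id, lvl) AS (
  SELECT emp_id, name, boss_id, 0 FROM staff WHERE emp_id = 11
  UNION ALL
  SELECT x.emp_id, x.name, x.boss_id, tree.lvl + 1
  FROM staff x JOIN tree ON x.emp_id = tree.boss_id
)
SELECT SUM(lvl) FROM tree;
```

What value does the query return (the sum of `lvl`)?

10

Base: emp_id=11 (Bob), boss_id=8, lvl 0.
Iteration 1: join on emp_id=8 -> Nina (id 8, boss_id=4, lvl 1).
Iteration 2: join on emp_id=4 -> Quinn (id 4, boss_id=2, lvl 2).
Iteration 3: join on emp_id=2 -> Carol (id 2, boss_id=1, lvl 3).
Iteration 4: join on emp_id=1 -> Mona (id 1, boss_id=NULL, lvl 4).
Iteration 5: boss_id is NULL; no match; recursion stops.
SUM(lvl) = 0 + 1 + 2 + 3 + 4 = 10.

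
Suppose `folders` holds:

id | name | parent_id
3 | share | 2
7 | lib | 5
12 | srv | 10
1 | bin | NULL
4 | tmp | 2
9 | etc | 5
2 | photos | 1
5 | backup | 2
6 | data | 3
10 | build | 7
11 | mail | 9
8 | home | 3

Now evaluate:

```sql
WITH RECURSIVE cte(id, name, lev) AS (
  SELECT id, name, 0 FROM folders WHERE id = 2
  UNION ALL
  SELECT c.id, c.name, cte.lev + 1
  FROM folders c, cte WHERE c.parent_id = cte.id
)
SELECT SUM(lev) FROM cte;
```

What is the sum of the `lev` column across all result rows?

21

Base: id=2 (photos) at lev 0.
Iteration 1: rows with parent_id in {2} -> share (id 3, lev 1), tmp (id 4, lev 1), backup (id 5, lev 1).
Iteration 2: rows with parent_id in {3,4,5} -> data (id 6, lev 2), lib (id 7, lev 2), home (id 8, lev 2), etc (id 9, lev 2).
Iteration 3: rows with parent_id in {6,7,8,9} -> build (id 10, lev 3), mail (id 11, lev 3).
Iteration 4: rows with parent_id in {10,11} -> srv (id 12, lev 4).
Iteration 5: no rows with parent_id in {12}; recursion stops.
SUM(lev) = 0 + 1 + 1 + 1 + 2 + 2 + 2 + 2 + 3 + 3 + 4 = 21.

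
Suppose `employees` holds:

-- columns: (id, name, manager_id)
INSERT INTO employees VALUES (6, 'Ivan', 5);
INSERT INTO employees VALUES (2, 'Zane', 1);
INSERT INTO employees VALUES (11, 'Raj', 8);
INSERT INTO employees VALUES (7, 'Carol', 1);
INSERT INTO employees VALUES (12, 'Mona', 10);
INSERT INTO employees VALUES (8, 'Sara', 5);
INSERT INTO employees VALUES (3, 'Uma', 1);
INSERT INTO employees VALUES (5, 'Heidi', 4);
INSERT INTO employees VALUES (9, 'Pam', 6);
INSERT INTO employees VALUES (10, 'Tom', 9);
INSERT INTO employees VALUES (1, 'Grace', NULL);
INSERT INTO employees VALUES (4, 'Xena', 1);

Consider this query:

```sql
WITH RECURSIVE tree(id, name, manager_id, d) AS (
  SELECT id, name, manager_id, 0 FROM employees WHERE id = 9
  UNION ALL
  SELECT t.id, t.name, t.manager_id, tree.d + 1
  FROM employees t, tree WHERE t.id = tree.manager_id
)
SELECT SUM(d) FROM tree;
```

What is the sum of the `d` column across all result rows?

Base: id=9 (Pam), manager_id=6, d 0.
Iteration 1: join on id=6 -> Ivan (id 6, manager_id=5, d 1).
Iteration 2: join on id=5 -> Heidi (id 5, manager_id=4, d 2).
Iteration 3: join on id=4 -> Xena (id 4, manager_id=1, d 3).
Iteration 4: join on id=1 -> Grace (id 1, manager_id=NULL, d 4).
Iteration 5: manager_id is NULL; no match; recursion stops.
SUM(d) = 0 + 1 + 2 + 3 + 4 = 10.

10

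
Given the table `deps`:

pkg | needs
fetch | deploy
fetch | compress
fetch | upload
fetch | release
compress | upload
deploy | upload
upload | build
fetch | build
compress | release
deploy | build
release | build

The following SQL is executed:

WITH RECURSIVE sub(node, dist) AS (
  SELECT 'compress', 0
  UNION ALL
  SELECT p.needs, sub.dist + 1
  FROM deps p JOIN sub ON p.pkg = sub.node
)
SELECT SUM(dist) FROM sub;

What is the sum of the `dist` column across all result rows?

Base: (compress, dist=0).
Iteration 1: edges from {compress} -> (release, dist=1), (upload, dist=1).
Iteration 2: edges from {release,upload} -> (build, dist=2) x2. [UNION ALL keeps all 2 new rows, including repeats]
Iteration 3: no outgoing edges from {build}; recursion stops.
SUM(dist) = 0 + 1 + 1 + 2 + 2 = 6.

6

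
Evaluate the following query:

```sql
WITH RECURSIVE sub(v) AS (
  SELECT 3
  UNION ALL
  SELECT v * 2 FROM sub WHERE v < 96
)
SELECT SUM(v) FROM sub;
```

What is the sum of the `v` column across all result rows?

Base: v=3.
Iteration 1: 3 < 96 holds -> v = 3 * 2 = 6.
Iteration 2: 6 < 96 holds -> v = 6 * 2 = 12.
Iteration 3: 12 < 96 holds -> v = 12 * 2 = 24.
Iteration 4: 24 < 96 holds -> v = 24 * 2 = 48.
Iteration 5: 48 < 96 holds -> v = 48 * 2 = 96.
Iteration 6: 96 < 96 fails; recursion stops.
SUM(v) = 3 + 6 + 12 + 24 + 48 + 96 = 189.

189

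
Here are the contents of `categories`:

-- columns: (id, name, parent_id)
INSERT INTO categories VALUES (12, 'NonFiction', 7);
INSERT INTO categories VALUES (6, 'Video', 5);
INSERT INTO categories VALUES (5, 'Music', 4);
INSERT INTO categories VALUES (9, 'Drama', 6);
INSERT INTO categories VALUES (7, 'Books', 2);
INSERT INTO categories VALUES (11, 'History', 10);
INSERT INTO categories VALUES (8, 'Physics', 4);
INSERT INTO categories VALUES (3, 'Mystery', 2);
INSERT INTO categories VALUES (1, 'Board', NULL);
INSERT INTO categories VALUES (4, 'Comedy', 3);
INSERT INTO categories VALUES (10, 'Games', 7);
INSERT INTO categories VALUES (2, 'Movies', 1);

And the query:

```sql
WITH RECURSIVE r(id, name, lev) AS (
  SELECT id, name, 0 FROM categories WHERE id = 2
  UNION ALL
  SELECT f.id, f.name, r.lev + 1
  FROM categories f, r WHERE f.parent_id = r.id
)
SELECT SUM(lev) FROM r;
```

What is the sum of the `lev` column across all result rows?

Base: id=2 (Movies) at lev 0.
Iteration 1: rows with parent_id in {2} -> Mystery (id 3, lev 1), Books (id 7, lev 1).
Iteration 2: rows with parent_id in {3,7} -> Comedy (id 4, lev 2), Games (id 10, lev 2), NonFiction (id 12, lev 2).
Iteration 3: rows with parent_id in {4,10,12} -> Music (id 5, lev 3), Physics (id 8, lev 3), History (id 11, lev 3).
Iteration 4: rows with parent_id in {5,8,11} -> Video (id 6, lev 4).
Iteration 5: rows with parent_id in {6} -> Drama (id 9, lev 5).
Iteration 6: no rows with parent_id in {9}; recursion stops.
SUM(lev) = 0 + 1 + 1 + 2 + 2 + 2 + 3 + 3 + 3 + 4 + 5 = 26.

26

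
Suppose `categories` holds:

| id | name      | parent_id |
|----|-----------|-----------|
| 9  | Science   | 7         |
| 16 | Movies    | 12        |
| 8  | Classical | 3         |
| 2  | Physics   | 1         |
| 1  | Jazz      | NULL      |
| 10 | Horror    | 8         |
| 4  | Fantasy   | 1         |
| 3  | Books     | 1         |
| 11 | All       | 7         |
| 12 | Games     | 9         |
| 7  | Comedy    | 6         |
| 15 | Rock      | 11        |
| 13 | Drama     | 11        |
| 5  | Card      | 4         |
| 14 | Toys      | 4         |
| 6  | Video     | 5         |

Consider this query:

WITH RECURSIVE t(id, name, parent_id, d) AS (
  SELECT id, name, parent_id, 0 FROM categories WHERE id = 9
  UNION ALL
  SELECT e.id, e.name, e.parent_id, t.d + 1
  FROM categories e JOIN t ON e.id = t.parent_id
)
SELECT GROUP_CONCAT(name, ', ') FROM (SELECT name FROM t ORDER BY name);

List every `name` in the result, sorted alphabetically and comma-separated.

Card, Comedy, Fantasy, Jazz, Science, Video

Base: id=9 (Science), parent_id=7, d 0.
Iteration 1: join on id=7 -> Comedy (id 7, parent_id=6, d 1).
Iteration 2: join on id=6 -> Video (id 6, parent_id=5, d 2).
Iteration 3: join on id=5 -> Card (id 5, parent_id=4, d 3).
Iteration 4: join on id=4 -> Fantasy (id 4, parent_id=1, d 4).
Iteration 5: join on id=1 -> Jazz (id 1, parent_id=NULL, d 5).
Iteration 6: parent_id is NULL; no match; recursion stops.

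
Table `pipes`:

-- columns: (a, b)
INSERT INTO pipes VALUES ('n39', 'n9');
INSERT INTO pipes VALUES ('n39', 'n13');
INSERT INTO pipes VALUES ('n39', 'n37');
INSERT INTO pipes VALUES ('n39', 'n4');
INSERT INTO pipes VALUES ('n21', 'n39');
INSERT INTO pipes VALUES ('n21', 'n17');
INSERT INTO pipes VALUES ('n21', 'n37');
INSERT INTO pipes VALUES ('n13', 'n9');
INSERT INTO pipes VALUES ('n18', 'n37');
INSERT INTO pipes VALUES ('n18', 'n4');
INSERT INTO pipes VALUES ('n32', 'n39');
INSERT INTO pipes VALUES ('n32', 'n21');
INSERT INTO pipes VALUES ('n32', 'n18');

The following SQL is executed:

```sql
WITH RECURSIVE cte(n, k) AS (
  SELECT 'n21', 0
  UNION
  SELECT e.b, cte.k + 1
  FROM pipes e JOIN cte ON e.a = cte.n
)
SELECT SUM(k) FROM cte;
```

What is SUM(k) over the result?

Base: (n21, k=0).
Iteration 1: edges from {n21} -> (n17, k=1), (n37, k=1), (n39, k=1).
Iteration 2: edges from {n17,n37,n39} -> (n13, k=2), (n37, k=2), (n4, k=2), (n9, k=2).
Iteration 3: edges from {n13,n37,n4,n9} -> (n9, k=3).
Iteration 4: no outgoing edges from {n9}; recursion stops.
SUM(k) = 0 + 1 + 1 + 1 + 2 + 2 + 2 + 2 + 3 = 14.

14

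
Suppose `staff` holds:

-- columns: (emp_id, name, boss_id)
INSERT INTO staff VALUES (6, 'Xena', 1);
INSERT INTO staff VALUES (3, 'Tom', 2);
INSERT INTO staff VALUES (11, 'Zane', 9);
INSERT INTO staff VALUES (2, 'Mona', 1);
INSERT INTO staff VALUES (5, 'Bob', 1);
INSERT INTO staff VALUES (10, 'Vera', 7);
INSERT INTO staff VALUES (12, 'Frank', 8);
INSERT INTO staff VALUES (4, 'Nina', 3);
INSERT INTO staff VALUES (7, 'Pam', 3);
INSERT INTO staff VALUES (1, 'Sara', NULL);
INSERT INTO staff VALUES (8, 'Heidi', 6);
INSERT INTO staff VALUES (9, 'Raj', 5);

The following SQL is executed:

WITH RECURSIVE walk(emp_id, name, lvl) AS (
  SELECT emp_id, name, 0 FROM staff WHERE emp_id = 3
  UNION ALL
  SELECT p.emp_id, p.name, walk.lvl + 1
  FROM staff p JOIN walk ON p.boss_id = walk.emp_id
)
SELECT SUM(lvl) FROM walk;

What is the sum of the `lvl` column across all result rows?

Base: emp_id=3 (Tom) at lvl 0.
Iteration 1: rows with boss_id in {3} -> Nina (id 4, lvl 1), Pam (id 7, lvl 1).
Iteration 2: rows with boss_id in {4,7} -> Vera (id 10, lvl 2).
Iteration 3: no rows with boss_id in {10}; recursion stops.
SUM(lvl) = 0 + 1 + 1 + 2 = 4.

4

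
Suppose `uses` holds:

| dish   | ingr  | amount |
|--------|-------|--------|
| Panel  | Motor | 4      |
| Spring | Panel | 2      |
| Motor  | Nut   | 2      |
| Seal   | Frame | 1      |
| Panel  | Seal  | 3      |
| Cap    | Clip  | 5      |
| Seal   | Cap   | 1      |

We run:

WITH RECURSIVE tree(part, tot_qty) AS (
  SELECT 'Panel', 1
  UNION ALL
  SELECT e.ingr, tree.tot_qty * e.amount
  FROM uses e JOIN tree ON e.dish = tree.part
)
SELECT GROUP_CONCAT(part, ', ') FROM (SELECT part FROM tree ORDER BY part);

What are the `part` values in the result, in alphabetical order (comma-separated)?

Base: (Panel, tot_qty=1).
Iteration 1: components of {Panel} -> Motor = 1*4 = 4, Seal = 1*3 = 3.
Iteration 2: components of {Motor,Seal} -> Cap = 3*1 = 3, Frame = 3*1 = 3, Nut = 4*2 = 8.
Iteration 3: components of {Cap,Frame,Nut} -> Clip = 3*5 = 15.
Iteration 4: no further components; recursion stops.

Cap, Clip, Frame, Motor, Nut, Panel, Seal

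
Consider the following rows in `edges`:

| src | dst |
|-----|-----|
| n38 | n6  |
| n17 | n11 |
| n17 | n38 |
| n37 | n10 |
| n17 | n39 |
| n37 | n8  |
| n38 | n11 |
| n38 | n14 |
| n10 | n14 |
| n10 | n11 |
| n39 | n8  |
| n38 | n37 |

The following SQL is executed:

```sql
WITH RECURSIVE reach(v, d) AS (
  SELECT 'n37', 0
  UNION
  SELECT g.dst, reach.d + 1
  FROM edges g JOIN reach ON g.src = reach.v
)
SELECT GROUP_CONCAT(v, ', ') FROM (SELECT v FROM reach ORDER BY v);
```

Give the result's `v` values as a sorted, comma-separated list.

n10, n11, n14, n37, n8

Base: (n37, d=0).
Iteration 1: edges from {n37} -> (n10, d=1), (n8, d=1).
Iteration 2: edges from {n10,n8} -> (n11, d=2), (n14, d=2).
Iteration 3: no outgoing edges from {n11,n14}; recursion stops.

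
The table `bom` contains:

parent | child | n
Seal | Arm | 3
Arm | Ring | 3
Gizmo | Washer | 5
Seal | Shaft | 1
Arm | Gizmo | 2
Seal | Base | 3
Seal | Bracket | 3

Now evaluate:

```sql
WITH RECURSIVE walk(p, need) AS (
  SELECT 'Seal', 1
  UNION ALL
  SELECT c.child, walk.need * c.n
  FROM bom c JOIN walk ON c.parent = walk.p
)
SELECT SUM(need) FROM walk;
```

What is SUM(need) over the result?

56

Base: (Seal, need=1).
Iteration 1: components of {Seal} -> Arm = 1*3 = 3, Base = 1*3 = 3, Bracket = 1*3 = 3, Shaft = 1*1 = 1.
Iteration 2: components of {Arm,Base,Bracket,Shaft} -> Gizmo = 3*2 = 6, Ring = 3*3 = 9.
Iteration 3: components of {Gizmo,Ring} -> Washer = 6*5 = 30.
Iteration 4: no further components; recursion stops.
SUM(need) = 1 + 3 + 1 + 3 + 3 + 9 + 6 + 30 = 56.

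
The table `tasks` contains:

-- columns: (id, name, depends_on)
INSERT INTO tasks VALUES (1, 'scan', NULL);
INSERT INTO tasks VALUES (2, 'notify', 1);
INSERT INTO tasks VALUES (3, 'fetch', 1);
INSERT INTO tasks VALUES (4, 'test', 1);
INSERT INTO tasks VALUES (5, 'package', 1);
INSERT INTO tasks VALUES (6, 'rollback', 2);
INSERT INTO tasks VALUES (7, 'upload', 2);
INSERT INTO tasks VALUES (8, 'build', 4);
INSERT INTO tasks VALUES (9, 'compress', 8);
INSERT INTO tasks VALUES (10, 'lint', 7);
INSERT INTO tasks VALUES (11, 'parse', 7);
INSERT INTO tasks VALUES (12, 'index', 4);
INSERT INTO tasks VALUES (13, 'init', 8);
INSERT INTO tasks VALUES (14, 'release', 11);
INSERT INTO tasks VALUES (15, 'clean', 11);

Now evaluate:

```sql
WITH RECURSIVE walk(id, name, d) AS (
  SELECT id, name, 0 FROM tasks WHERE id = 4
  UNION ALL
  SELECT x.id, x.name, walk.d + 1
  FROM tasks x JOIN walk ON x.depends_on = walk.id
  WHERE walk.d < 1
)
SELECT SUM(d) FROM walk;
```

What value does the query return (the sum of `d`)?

Base: id=4 (test) at d 0.
Iteration 1: rows with depends_on in {4} -> build (id 8, d 1), index (id 12, d 1).
Iteration 2: d < 1 fails for all current rows; recursion stops.
SUM(d) = 0 + 1 + 1 = 2.

2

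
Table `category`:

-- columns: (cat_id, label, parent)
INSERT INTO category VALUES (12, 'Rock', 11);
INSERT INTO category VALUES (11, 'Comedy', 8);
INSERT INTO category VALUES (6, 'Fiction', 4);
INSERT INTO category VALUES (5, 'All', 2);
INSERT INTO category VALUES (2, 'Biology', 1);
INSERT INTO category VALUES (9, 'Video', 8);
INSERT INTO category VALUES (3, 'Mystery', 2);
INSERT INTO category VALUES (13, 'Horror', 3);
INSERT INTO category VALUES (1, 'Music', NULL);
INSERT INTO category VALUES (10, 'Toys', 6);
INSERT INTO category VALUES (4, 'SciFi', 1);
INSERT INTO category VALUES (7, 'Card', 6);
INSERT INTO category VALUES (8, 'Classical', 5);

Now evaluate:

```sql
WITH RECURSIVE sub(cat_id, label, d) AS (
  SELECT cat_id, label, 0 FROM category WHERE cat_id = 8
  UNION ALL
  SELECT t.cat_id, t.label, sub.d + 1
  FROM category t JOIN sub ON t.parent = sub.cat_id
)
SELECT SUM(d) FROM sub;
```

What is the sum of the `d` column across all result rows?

Base: cat_id=8 (Classical) at d 0.
Iteration 1: rows with parent in {8} -> Video (id 9, d 1), Comedy (id 11, d 1).
Iteration 2: rows with parent in {9,11} -> Rock (id 12, d 2).
Iteration 3: no rows with parent in {12}; recursion stops.
SUM(d) = 0 + 1 + 1 + 2 = 4.

4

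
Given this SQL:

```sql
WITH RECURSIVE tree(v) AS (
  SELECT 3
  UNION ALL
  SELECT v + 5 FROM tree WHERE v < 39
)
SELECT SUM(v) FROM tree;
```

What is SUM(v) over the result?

207

Base: v=3.
Iteration 1: 3 < 39 holds -> v = 3 + 5 = 8.
Iteration 2: 8 < 39 holds -> v = 8 + 5 = 13.
Iteration 3: 13 < 39 holds -> v = 13 + 5 = 18.
Iteration 4: 18 < 39 holds -> v = 18 + 5 = 23.
Iteration 5: 23 < 39 holds -> v = 23 + 5 = 28.
Iteration 6: 28 < 39 holds -> v = 28 + 5 = 33.
Iteration 7: 33 < 39 holds -> v = 33 + 5 = 38.
Iteration 8: 38 < 39 holds -> v = 38 + 5 = 43.
Iteration 9: 43 < 39 fails; recursion stops.
SUM(v) = 3 + 8 + 13 + 18 + 23 + 28 + 33 + 38 + 43 = 207.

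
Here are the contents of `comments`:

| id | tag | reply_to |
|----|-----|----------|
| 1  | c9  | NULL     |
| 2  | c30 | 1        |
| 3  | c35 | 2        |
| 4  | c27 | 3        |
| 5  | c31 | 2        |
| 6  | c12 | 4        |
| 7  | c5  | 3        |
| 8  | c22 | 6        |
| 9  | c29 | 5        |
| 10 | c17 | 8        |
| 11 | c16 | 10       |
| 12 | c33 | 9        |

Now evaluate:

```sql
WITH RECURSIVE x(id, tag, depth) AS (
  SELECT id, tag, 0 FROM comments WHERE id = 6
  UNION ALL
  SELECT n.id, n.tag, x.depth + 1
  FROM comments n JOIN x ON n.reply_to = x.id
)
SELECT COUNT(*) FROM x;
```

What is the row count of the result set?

4

Base: id=6 (c12) at depth 0.
Iteration 1: rows with reply_to in {6} -> c22 (id 8, depth 1).
Iteration 2: rows with reply_to in {8} -> c17 (id 10, depth 2).
Iteration 3: rows with reply_to in {10} -> c16 (id 11, depth 3).
Iteration 4: no rows with reply_to in {11}; recursion stops.
Total rows emitted: 4.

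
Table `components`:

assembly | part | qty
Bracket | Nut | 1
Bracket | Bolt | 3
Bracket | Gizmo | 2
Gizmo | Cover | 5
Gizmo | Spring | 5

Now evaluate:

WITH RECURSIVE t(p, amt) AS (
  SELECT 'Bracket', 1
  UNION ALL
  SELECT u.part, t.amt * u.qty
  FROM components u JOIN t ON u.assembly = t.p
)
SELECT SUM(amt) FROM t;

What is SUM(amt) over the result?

Base: (Bracket, amt=1).
Iteration 1: components of {Bracket} -> Bolt = 1*3 = 3, Gizmo = 1*2 = 2, Nut = 1*1 = 1.
Iteration 2: components of {Bolt,Gizmo,Nut} -> Cover = 2*5 = 10, Spring = 2*5 = 10.
Iteration 3: no further components; recursion stops.
SUM(amt) = 1 + 1 + 3 + 2 + 10 + 10 = 27.

27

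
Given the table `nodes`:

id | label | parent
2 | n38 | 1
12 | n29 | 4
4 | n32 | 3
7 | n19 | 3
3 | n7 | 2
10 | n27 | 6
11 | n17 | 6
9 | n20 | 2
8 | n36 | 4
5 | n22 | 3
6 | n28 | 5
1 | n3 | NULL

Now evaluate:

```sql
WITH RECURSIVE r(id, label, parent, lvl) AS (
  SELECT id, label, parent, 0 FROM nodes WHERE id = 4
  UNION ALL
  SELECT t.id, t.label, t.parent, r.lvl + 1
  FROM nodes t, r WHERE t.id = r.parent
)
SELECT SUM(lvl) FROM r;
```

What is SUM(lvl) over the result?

6

Base: id=4 (n32), parent=3, lvl 0.
Iteration 1: join on id=3 -> n7 (id 3, parent=2, lvl 1).
Iteration 2: join on id=2 -> n38 (id 2, parent=1, lvl 2).
Iteration 3: join on id=1 -> n3 (id 1, parent=NULL, lvl 3).
Iteration 4: parent is NULL; no match; recursion stops.
SUM(lvl) = 0 + 1 + 2 + 3 = 6.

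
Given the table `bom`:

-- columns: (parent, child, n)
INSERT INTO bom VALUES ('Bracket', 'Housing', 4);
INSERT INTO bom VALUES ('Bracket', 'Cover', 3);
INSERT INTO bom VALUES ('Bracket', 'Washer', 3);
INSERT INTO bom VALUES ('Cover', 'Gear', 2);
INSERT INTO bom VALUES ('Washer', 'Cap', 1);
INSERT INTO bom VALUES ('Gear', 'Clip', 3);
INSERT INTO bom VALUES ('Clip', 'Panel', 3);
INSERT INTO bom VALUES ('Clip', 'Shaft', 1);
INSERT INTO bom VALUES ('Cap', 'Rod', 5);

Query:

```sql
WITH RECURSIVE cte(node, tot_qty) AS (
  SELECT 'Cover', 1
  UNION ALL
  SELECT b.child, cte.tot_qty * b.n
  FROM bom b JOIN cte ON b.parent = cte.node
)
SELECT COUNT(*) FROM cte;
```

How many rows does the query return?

5

Base: (Cover, tot_qty=1).
Iteration 1: components of {Cover} -> Gear = 1*2 = 2.
Iteration 2: components of {Gear} -> Clip = 2*3 = 6.
Iteration 3: components of {Clip} -> Panel = 6*3 = 18, Shaft = 6*1 = 6.
Iteration 4: no further components; recursion stops.
Total rows emitted: 5.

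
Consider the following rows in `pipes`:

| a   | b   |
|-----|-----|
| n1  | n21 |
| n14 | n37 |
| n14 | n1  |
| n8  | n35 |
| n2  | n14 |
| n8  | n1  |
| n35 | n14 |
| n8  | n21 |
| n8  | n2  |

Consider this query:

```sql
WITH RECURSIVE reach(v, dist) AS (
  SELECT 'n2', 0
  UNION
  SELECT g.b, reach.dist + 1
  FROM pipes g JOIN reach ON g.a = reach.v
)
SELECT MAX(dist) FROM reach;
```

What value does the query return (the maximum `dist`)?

Base: (n2, dist=0).
Iteration 1: edges from {n2} -> (n14, dist=1).
Iteration 2: edges from {n14} -> (n1, dist=2), (n37, dist=2).
Iteration 3: edges from {n1,n37} -> (n21, dist=3).
Iteration 4: no outgoing edges from {n21}; recursion stops.
dist values: 0, 1, 2, 2, 3; the maximum is 3.

3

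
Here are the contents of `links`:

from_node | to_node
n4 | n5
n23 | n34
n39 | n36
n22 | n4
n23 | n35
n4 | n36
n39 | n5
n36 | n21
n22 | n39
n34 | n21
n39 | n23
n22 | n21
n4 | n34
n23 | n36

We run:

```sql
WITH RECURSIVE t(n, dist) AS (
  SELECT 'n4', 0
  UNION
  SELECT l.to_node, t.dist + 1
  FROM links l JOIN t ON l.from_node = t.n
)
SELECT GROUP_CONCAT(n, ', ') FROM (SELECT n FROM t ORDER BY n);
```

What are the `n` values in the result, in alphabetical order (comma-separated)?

Base: (n4, dist=0).
Iteration 1: edges from {n4} -> (n34, dist=1), (n36, dist=1), (n5, dist=1).
Iteration 2: edges from {n34,n36,n5} -> (n21, dist=2). [UNION drops 1 duplicate row(s)]
Iteration 3: no outgoing edges from {n21}; recursion stops.

n21, n34, n36, n4, n5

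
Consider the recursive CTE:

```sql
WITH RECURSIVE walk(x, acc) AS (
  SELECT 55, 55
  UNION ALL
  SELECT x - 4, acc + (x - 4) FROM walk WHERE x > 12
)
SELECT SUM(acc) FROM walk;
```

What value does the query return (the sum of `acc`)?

3146

Base: x=55, acc=55.
Iteration 1: 55 > 12 holds -> x = 55 - 4 = 51, acc = 55 + 51 = 106.
Iteration 2: 51 > 12 holds -> x = 51 - 4 = 47, acc = 106 + 47 = 153.
Iteration 3: 47 > 12 holds -> x = 47 - 4 = 43, acc = 153 + 43 = 196.
Iteration 4: 43 > 12 holds -> x = 43 - 4 = 39, acc = 196 + 39 = 235.
Iteration 5: 39 > 12 holds -> x = 39 - 4 = 35, acc = 235 + 35 = 270.
Iteration 6: 35 > 12 holds -> x = 35 - 4 = 31, acc = 270 + 31 = 301.
Iteration 7: 31 > 12 holds -> x = 31 - 4 = 27, acc = 301 + 27 = 328.
Iteration 8: 27 > 12 holds -> x = 27 - 4 = 23, acc = 328 + 23 = 351.
Iteration 9: 23 > 12 holds -> x = 23 - 4 = 19, acc = 351 + 19 = 370.
Iteration 10: 19 > 12 holds -> x = 19 - 4 = 15, acc = 370 + 15 = 385.
Iteration 11: 15 > 12 holds -> x = 15 - 4 = 11, acc = 385 + 11 = 396.
Iteration 12: 11 > 12 fails; recursion stops.
SUM(acc) = 55 + 106 + 153 + 196 + 235 + 270 + 301 + 328 + 351 + 370 + 385 + 396 = 3146.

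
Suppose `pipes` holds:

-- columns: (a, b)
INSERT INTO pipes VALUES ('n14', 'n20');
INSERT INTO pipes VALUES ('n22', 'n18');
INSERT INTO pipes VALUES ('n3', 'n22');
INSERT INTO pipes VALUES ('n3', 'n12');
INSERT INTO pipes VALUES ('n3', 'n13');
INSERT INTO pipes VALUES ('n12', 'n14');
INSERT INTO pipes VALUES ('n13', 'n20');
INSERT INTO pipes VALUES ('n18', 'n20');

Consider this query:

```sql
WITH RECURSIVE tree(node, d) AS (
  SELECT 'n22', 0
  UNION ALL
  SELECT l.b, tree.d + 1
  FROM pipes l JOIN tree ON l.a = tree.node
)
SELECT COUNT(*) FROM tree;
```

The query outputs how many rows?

3

Base: (n22, d=0).
Iteration 1: edges from {n22} -> (n18, d=1).
Iteration 2: edges from {n18} -> (n20, d=2).
Iteration 3: no outgoing edges from {n20}; recursion stops.
Total rows emitted: 3.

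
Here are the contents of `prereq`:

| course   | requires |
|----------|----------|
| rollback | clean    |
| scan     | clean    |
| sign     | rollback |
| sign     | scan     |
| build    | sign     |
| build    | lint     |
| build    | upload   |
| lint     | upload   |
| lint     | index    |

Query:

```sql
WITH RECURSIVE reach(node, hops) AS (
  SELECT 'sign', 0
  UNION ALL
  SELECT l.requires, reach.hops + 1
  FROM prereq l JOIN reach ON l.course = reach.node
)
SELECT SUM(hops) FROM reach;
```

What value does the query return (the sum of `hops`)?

6

Base: (sign, hops=0).
Iteration 1: edges from {sign} -> (rollback, hops=1), (scan, hops=1).
Iteration 2: edges from {rollback,scan} -> (clean, hops=2) x2. [UNION ALL keeps all 2 new rows, including repeats]
Iteration 3: no outgoing edges from {clean}; recursion stops.
SUM(hops) = 0 + 1 + 1 + 2 + 2 = 6.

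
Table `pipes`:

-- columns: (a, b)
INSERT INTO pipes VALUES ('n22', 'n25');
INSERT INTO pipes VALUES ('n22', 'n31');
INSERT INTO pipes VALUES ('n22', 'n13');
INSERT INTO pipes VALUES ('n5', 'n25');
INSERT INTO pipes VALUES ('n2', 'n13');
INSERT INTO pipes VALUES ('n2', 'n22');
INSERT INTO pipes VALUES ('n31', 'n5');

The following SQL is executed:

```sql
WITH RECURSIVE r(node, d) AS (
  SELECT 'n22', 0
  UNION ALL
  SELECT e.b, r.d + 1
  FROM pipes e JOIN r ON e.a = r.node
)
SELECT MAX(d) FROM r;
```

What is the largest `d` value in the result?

3

Base: (n22, d=0).
Iteration 1: edges from {n22} -> (n13, d=1), (n25, d=1), (n31, d=1).
Iteration 2: edges from {n13,n25,n31} -> (n5, d=2).
Iteration 3: edges from {n5} -> (n25, d=3).
Iteration 4: no outgoing edges from {n25}; recursion stops.
d values: 0, 1, 1, 1, 2, 3; the maximum is 3.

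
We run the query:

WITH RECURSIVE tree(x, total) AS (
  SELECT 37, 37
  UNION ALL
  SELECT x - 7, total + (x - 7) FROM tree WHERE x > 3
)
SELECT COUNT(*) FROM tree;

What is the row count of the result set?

6

Base: x=37, total=37.
Iteration 1: 37 > 3 holds -> x = 37 - 7 = 30, total = 37 + 30 = 67.
Iteration 2: 30 > 3 holds -> x = 30 - 7 = 23, total = 67 + 23 = 90.
Iteration 3: 23 > 3 holds -> x = 23 - 7 = 16, total = 90 + 16 = 106.
Iteration 4: 16 > 3 holds -> x = 16 - 7 = 9, total = 106 + 9 = 115.
Iteration 5: 9 > 3 holds -> x = 9 - 7 = 2, total = 115 + 2 = 117.
Iteration 6: 2 > 3 fails; recursion stops.
Total rows emitted: 6.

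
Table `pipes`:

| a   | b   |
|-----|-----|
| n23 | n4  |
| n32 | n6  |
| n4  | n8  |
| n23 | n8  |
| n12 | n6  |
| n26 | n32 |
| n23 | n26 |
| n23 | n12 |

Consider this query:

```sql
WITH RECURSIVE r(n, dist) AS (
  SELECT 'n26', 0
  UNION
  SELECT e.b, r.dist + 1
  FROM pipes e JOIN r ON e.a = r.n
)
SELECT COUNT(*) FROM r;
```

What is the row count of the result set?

Base: (n26, dist=0).
Iteration 1: edges from {n26} -> (n32, dist=1).
Iteration 2: edges from {n32} -> (n6, dist=2).
Iteration 3: no outgoing edges from {n6}; recursion stops.
Total rows emitted: 3.

3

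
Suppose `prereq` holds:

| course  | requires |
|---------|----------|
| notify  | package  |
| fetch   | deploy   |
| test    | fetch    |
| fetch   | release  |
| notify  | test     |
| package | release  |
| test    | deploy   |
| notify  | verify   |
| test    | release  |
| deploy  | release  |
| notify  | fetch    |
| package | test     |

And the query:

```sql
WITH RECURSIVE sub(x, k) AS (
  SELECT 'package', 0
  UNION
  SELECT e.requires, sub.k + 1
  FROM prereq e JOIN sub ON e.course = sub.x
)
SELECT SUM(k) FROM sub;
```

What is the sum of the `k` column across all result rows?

18

Base: (package, k=0).
Iteration 1: edges from {package} -> (release, k=1), (test, k=1).
Iteration 2: edges from {release,test} -> (deploy, k=2), (fetch, k=2), (release, k=2).
Iteration 3: edges from {deploy,fetch,release} -> (deploy, k=3), (release, k=3). [UNION drops 1 duplicate row(s)]
Iteration 4: edges from {deploy,release} -> (release, k=4).
Iteration 5: no outgoing edges from {release}; recursion stops.
SUM(k) = 0 + 1 + 1 + 2 + 2 + 2 + 3 + 3 + 4 = 18.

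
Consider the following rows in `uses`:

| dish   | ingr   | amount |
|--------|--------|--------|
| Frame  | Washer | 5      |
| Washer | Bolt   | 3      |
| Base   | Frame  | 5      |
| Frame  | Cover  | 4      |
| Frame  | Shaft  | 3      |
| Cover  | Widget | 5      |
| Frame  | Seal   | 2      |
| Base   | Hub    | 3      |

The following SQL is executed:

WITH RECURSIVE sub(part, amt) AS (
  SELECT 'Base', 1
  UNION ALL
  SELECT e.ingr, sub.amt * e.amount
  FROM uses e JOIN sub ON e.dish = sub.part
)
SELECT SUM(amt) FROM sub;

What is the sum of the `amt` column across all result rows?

Base: (Base, amt=1).
Iteration 1: components of {Base} -> Frame = 1*5 = 5, Hub = 1*3 = 3.
Iteration 2: components of {Frame,Hub} -> Cover = 5*4 = 20, Seal = 5*2 = 10, Shaft = 5*3 = 15, Washer = 5*5 = 25.
Iteration 3: components of {Cover,Seal,Shaft,Washer} -> Bolt = 25*3 = 75, Widget = 20*5 = 100.
Iteration 4: no further components; recursion stops.
SUM(amt) = 1 + 5 + 3 + 15 + 20 + 25 + 10 + 100 + 75 = 254.

254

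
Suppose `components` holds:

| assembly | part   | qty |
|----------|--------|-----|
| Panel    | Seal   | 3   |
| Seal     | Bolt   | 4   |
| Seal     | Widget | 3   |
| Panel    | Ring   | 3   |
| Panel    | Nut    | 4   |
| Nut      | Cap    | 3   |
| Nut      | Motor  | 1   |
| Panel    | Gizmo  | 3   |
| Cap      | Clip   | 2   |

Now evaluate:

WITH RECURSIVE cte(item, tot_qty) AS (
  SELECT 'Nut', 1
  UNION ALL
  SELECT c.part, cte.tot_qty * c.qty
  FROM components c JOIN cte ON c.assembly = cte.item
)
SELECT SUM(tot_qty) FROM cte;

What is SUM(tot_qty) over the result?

Base: (Nut, tot_qty=1).
Iteration 1: components of {Nut} -> Cap = 1*3 = 3, Motor = 1*1 = 1.
Iteration 2: components of {Cap,Motor} -> Clip = 3*2 = 6.
Iteration 3: no further components; recursion stops.
SUM(tot_qty) = 1 + 3 + 1 + 6 = 11.

11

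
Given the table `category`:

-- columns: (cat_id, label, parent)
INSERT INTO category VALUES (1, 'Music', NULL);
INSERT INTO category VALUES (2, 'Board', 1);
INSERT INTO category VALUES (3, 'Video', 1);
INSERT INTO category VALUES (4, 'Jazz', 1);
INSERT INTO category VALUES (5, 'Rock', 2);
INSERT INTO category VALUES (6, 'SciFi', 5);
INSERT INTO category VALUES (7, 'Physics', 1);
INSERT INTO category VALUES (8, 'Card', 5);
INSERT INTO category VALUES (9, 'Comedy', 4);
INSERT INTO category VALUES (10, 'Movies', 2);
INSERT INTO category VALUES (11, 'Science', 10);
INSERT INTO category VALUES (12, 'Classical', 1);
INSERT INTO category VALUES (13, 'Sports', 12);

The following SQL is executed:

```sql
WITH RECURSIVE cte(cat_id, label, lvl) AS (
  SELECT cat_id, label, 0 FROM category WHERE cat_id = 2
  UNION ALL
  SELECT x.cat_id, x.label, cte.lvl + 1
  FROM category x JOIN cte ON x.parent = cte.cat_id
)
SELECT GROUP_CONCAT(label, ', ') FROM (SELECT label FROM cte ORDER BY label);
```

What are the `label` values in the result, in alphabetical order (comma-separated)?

Board, Card, Movies, Rock, SciFi, Science

Base: cat_id=2 (Board) at lvl 0.
Iteration 1: rows with parent in {2} -> Rock (id 5, lvl 1), Movies (id 10, lvl 1).
Iteration 2: rows with parent in {5,10} -> SciFi (id 6, lvl 2), Card (id 8, lvl 2), Science (id 11, lvl 2).
Iteration 3: no rows with parent in {6,8,11}; recursion stops.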